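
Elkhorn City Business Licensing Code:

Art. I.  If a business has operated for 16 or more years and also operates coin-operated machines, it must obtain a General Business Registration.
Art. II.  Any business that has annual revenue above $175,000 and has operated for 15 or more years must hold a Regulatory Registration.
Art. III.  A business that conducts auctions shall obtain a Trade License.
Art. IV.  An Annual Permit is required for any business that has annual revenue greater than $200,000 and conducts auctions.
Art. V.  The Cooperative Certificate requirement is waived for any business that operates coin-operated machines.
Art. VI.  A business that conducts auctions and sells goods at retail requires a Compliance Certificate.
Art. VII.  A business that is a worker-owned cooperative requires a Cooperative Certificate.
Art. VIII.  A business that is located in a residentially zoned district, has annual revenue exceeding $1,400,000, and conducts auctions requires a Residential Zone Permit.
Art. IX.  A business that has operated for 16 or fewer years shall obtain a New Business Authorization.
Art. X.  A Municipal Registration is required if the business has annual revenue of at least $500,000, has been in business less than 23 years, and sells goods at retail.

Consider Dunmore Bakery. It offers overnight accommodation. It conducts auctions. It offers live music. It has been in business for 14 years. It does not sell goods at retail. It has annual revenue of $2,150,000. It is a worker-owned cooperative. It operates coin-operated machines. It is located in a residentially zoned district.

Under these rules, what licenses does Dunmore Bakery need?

Art. I. years in business 14 < 16; operates coin-operated machines → General Business Registration not required.
Art. II. revenue $2,150,000 > $175,000; years in business 14 < 15 → Regulatory Registration not required.
Art. III. conducts auctions → Trade License required.
Art. IV. revenue $2,150,000 > $200,000; conducts auctions → Annual Permit required.
Art. V. operates coin-operated machines → exempt from Cooperative Certificate.
Art. VI. conducts auctions; does not sell goods at retail → Compliance Certificate not required.
Art. VII. is a worker-owned cooperative → Cooperative Certificate required.
Art. VIII. is located in a residentially zoned district; revenue $2,150,000 > $1,400,000; conducts auctions → Residential Zone Permit required.
Art. IX. years in business 14 ≤ 16 → New Business Authorization required.
Art. X. revenue $2,150,000 ≥ $500,000; years in business 14 < 23; does not sell goods at retail → Municipal Registration not required.

Annual Permit, New Business Authorization, Residential Zone Permit, Trade License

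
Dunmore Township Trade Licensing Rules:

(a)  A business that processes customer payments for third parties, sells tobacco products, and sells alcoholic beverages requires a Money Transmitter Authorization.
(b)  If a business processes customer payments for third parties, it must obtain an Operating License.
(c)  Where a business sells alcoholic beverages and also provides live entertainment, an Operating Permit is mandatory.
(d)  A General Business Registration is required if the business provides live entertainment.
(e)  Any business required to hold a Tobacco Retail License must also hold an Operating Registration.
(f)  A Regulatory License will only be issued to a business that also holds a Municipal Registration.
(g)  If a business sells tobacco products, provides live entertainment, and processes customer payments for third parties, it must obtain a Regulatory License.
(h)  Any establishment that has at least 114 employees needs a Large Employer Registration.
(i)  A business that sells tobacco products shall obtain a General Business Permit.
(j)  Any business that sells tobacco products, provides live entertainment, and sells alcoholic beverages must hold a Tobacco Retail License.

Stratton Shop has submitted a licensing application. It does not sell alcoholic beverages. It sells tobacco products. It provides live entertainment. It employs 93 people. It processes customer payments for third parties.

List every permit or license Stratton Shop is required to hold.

General Business Permit, General Business Registration, Municipal Registration, Operating License, Regulatory License

(a) processes customer payments for third parties; sells tobacco products; does not sell alcoholic beverages → Money Transmitter Authorization not required.
(b) processes customer payments for third parties → Operating License required.
(c) does not sell alcoholic beverages; provides live entertainment → Operating Permit not required.
(d) provides live entertainment → General Business Registration required.
(e) Tobacco Retail License is not required → no effect.
(f) Regulatory License is required → Municipal Registration also required.
(g) sells tobacco products; provides live entertainment; processes customer payments for third parties → Regulatory License required.
(h) employees 93 < 114 → Large Employer Registration not required.
(i) sells tobacco products → General Business Permit required.
(j) sells tobacco products; provides live entertainment; does not sell alcoholic beverages → Tobacco Retail License not required.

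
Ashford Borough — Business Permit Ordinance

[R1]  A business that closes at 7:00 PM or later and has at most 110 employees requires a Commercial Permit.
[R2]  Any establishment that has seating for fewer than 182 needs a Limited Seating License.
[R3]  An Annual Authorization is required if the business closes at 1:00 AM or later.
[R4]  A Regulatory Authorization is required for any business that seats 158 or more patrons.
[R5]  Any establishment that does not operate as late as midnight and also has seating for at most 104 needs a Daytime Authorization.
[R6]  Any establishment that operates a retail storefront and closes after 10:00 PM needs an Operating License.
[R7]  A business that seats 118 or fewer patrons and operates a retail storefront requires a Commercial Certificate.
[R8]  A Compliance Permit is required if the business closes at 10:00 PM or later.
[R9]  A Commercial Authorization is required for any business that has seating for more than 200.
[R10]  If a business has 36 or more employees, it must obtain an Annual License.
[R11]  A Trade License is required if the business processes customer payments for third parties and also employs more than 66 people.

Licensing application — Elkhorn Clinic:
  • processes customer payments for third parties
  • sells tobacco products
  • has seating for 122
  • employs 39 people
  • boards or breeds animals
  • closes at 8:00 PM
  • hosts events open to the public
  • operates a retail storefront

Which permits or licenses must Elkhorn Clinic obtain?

[R1] closes 8:00 PM, after 7:00 PM; employees 39 ≤ 110 → Commercial Permit required.
[R2] seating 122 < 182 → Limited Seating License required.
[R3] closes 8:00 PM, at/before 1:00 AM → Annual Authorization not required.
[R4] seating 122 < 158 → Regulatory Authorization not required.
[R5] closes 8:00 PM, at/before midnight; seating 122 > 104 → Daytime Authorization not required.
[R6] operates a retail storefront; closes 8:00 PM, at/before 10:00 PM → Operating License not required.
[R7] seating 122 > 118; operates a retail storefront → Commercial Certificate not required.
[R8] closes 8:00 PM, at/before 10:00 PM → Compliance Permit not required.
[R9] seating 122 ≤ 200 → Commercial Authorization not required.
[R10] employees 39 ≥ 36 → Annual License required.
[R11] processes customer payments for third parties; employees 39 ≤ 66 → Trade License not required.

Annual License, Commercial Permit, Limited Seating License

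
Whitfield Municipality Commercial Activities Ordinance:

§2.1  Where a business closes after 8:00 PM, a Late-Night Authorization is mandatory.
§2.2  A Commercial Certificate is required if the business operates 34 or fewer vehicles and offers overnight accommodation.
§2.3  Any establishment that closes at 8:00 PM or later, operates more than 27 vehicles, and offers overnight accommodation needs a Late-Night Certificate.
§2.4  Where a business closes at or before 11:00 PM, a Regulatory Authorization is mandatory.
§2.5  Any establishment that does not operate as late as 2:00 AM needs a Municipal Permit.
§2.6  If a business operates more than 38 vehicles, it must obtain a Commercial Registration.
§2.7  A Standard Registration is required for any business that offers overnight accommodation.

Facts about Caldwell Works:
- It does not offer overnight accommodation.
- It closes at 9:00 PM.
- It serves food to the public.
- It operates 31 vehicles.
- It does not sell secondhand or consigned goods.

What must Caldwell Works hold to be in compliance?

Late-Night Authorization, Municipal Permit, Regulatory Authorization

§2.1 closes 9:00 PM, after 8:00 PM → Late-Night Authorization required.
§2.2 vehicles 31 ≤ 34; does not offer overnight accommodation → Commercial Certificate not required.
§2.3 closes 9:00 PM, after 8:00 PM; vehicles 31 > 27; does not offer overnight accommodation → Late-Night Certificate not required.
§2.4 closes 9:00 PM, at/before 11:00 PM → Regulatory Authorization required.
§2.5 closes 9:00 PM, at/before 2:00 AM → Municipal Permit required.
§2.6 vehicles 31 ≤ 38 → Commercial Registration not required.
§2.7 does not offer overnight accommodation → Standard Registration not required.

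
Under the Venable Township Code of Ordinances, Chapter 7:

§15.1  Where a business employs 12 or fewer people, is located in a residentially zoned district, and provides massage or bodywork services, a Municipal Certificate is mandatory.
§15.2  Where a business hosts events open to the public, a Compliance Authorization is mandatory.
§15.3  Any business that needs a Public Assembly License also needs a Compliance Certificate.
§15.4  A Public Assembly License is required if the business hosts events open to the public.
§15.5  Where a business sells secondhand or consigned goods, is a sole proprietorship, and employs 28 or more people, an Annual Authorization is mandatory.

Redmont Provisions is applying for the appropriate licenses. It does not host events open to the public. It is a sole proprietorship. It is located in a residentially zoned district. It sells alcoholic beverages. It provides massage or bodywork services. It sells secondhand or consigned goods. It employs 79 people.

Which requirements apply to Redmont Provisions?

§15.1 employees 79 > 12; is located in a residentially zoned district; provides massage or bodywork services → Municipal Certificate not required.
§15.2 does not host events open to the public → Compliance Authorization not required.
§15.3 Public Assembly License is not required → no effect.
§15.4 does not host events open to the public → Public Assembly License not required.
§15.5 sells secondhand or consigned goods; is a sole proprietorship; employees 79 ≥ 28 → Annual Authorization required.

Annual Authorization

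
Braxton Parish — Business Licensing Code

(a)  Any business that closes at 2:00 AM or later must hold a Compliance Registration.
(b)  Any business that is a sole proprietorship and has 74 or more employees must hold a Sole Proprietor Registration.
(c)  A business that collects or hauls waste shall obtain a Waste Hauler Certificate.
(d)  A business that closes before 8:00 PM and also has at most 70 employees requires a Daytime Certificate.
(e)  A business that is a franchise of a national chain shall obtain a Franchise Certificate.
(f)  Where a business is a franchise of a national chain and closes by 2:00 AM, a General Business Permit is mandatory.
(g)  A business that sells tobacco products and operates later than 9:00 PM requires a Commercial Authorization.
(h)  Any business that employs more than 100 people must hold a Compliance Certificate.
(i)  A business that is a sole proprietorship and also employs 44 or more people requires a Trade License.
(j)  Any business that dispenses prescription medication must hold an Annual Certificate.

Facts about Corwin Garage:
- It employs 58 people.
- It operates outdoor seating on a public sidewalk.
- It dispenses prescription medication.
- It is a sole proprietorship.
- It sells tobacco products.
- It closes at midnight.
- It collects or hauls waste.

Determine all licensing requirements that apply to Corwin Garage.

Annual Certificate, Commercial Authorization, Trade License, Waste Hauler Certificate

(a) closes midnight, at/before 2:00 AM → Compliance Registration not required.
(b) is a sole proprietorship; employees 58 < 74 → Sole Proprietor Registration not required.
(c) collects or hauls waste → Waste Hauler Certificate required.
(d) closes midnight, after 8:00 PM; employees 58 ≤ 70 → Daytime Certificate not required.
(e) is a sole proprietorship (not: is a franchise of a national chain) → Franchise Certificate not required.
(f) is a sole proprietorship (not: is a franchise of a national chain); closes midnight, at/before 2:00 AM → General Business Permit not required.
(g) sells tobacco products; closes midnight, after 9:00 PM → Commercial Authorization required.
(h) employees 58 ≤ 100 → Compliance Certificate not required.
(i) is a sole proprietorship; employees 58 ≥ 44 → Trade License required.
(j) dispenses prescription medication → Annual Certificate required.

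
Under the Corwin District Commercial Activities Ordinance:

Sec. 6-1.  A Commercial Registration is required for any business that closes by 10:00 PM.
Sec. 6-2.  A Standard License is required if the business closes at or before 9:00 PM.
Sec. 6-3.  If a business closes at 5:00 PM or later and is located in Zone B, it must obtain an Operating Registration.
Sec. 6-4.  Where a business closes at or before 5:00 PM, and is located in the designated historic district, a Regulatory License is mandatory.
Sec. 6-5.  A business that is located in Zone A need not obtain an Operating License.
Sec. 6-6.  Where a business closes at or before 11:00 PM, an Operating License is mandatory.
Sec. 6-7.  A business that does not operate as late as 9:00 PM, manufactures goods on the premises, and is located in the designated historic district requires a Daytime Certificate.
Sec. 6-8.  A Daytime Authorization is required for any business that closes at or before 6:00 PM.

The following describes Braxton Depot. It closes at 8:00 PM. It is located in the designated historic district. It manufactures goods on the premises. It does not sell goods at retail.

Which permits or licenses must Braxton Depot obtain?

Commercial Registration, Daytime Certificate, Operating License, Standard License

Sec. 6-1. closes 8:00 PM, at/before 10:00 PM → Commercial Registration required.
Sec. 6-2. closes 8:00 PM, at/before 9:00 PM → Standard License required.
Sec. 6-3. closes 8:00 PM, after 5:00 PM; is located in the designated historic district (not: is located in Zone B) → Operating Registration not required.
Sec. 6-4. closes 8:00 PM, after 5:00 PM; is located in the designated historic district → Regulatory License not required.
Sec. 6-5. is located in the designated historic district (not: is located in Zone A) → Operating License exemption does not apply.
Sec. 6-6. closes 8:00 PM, at/before 11:00 PM → Operating License required.
Sec. 6-7. closes 8:00 PM, at/before 9:00 PM; manufactures goods on the premises; is located in the designated historic district → Daytime Certificate required.
Sec. 6-8. closes 8:00 PM, after 6:00 PM → Daytime Authorization not required.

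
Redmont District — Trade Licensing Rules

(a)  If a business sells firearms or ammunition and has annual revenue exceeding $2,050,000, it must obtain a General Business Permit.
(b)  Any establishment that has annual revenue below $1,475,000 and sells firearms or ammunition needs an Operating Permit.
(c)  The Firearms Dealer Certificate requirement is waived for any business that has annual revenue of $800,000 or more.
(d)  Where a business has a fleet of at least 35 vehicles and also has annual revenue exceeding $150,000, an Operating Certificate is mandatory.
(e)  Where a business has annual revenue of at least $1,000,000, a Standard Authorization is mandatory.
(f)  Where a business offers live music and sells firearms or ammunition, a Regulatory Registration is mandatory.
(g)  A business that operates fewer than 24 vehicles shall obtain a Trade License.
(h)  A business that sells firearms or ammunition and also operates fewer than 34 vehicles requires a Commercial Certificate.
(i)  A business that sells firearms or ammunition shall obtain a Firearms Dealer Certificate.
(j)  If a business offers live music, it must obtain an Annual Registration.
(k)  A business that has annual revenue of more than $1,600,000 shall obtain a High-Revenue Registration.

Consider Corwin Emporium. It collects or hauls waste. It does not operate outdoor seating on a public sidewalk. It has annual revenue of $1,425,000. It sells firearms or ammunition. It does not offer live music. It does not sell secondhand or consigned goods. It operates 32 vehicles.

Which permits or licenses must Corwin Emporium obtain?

(a) sells firearms or ammunition; revenue $1,425,000 ≤ $2,050,000 → General Business Permit not required.
(b) revenue $1,425,000 < $1,475,000; sells firearms or ammunition → Operating Permit required.
(c) revenue $1,425,000 ≥ $800,000 → exempt from Firearms Dealer Certificate.
(d) vehicles 32 < 35; revenue $1,425,000 > $150,000 → Operating Certificate not required.
(e) revenue $1,425,000 ≥ $1,000,000 → Standard Authorization required.
(f) does not offer live music; sells firearms or ammunition → Regulatory Registration not required.
(g) vehicles 32 ≥ 24 → Trade License not required.
(h) sells firearms or ammunition; vehicles 32 < 34 → Commercial Certificate required.
(i) sells firearms or ammunition → Firearms Dealer Certificate required.
(j) does not offer live music → Annual Registration not required.
(k) revenue $1,425,000 ≤ $1,600,000 → High-Revenue Registration not required.

Commercial Certificate, Operating Permit, Standard Authorization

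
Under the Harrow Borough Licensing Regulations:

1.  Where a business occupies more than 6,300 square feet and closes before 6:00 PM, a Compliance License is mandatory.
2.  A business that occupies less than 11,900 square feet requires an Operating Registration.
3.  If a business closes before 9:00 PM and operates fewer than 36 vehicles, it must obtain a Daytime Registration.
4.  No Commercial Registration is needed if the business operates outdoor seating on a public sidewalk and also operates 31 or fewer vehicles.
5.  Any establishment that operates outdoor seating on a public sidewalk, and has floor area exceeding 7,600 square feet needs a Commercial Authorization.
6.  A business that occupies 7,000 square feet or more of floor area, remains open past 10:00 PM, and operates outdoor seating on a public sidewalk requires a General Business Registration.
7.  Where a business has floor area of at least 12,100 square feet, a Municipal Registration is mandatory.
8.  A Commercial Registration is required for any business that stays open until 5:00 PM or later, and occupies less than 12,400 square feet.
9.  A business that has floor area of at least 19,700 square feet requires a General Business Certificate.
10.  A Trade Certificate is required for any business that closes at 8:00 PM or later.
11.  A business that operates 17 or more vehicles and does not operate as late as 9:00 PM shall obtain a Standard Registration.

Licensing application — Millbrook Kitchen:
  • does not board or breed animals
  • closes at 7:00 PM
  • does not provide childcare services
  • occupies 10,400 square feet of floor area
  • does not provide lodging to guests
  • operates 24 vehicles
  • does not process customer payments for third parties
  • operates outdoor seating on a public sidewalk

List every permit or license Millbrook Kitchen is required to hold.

1. floor area 10,400 square feet > 6,300 square feet; closes 7:00 PM, after 6:00 PM → Compliance License not required.
2. floor area 10,400 square feet < 11,900 square feet → Operating Registration required.
3. closes 7:00 PM, at/before 9:00 PM; vehicles 24 < 36 → Daytime Registration required.
4. operates outdoor seating on a public sidewalk; vehicles 24 ≤ 31 → exempt from Commercial Registration.
5. operates outdoor seating on a public sidewalk; floor area 10,400 square feet > 7,600 square feet → Commercial Authorization required.
6. floor area 10,400 square feet ≥ 7,000 square feet; closes 7:00 PM, at/before 10:00 PM; operates outdoor seating on a public sidewalk → General Business Registration not required.
7. floor area 10,400 square feet < 12,100 square feet → Municipal Registration not required.
8. closes 7:00 PM, after 5:00 PM; floor area 10,400 square feet < 12,400 square feet → Commercial Registration required.
9. floor area 10,400 square feet < 19,700 square feet → General Business Certificate not required.
10. closes 7:00 PM, at/before 8:00 PM → Trade Certificate not required.
11. vehicles 24 ≥ 17; closes 7:00 PM, at/before 9:00 PM → Standard Registration required.

Commercial Authorization, Daytime Registration, Operating Registration, Standard Registration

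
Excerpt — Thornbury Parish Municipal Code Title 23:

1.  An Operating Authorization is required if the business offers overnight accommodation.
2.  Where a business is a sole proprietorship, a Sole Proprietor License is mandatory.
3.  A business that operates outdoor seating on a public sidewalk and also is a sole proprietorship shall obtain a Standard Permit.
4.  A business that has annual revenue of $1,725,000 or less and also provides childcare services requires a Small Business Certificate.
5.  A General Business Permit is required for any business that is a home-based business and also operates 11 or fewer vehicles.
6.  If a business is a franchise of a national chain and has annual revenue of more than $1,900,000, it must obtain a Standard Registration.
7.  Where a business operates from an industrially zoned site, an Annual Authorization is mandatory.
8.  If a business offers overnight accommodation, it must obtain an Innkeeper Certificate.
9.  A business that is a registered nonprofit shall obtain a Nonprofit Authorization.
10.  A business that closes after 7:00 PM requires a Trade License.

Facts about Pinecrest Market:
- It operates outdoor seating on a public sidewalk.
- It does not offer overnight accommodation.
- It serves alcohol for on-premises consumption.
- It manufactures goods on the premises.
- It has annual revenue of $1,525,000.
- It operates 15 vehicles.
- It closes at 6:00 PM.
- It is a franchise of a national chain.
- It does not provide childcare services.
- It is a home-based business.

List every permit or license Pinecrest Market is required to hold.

1. does not offer overnight accommodation → Operating Authorization not required.
2. is a franchise of a national chain (not: is a sole proprietorship) → Sole Proprietor License not required.
3. operates outdoor seating on a public sidewalk; is a franchise of a national chain (not: is a sole proprietorship) → Standard Permit not required.
4. revenue $1,525,000 ≤ $1,725,000; does not provide childcare services → Small Business Certificate not required.
5. is a home-based business; vehicles 15 > 11 → General Business Permit not required.
6. is a franchise of a national chain; revenue $1,525,000 ≤ $1,900,000 → Standard Registration not required.
7. is a home-based business (not: operates from an industrially zoned site) → Annual Authorization not required.
8. does not offer overnight accommodation → Innkeeper Certificate not required.
9. is a franchise of a national chain (not: is a registered nonprofit) → Nonprofit Authorization not required.
10. closes 6:00 PM, at/before 7:00 PM → Trade License not required.

None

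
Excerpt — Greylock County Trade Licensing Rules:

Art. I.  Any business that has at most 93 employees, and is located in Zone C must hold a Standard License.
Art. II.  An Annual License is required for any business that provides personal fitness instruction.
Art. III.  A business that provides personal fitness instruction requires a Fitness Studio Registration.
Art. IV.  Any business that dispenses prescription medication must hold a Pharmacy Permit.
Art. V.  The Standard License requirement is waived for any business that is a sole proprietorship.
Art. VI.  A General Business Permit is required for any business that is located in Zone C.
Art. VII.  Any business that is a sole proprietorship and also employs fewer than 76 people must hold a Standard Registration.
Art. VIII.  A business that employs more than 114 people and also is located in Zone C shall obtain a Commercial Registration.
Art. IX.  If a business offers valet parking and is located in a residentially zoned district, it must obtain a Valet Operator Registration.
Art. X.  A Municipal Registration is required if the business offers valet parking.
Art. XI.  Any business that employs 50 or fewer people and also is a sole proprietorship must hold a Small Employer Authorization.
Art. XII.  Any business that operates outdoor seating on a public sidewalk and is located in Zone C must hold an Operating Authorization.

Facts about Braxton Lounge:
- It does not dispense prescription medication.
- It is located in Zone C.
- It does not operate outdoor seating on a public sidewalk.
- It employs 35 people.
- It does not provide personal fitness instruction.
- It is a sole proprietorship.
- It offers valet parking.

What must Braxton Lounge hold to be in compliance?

Art. I. employees 35 ≤ 93; is located in Zone C → Standard License required.
Art. II. does not provide personal fitness instruction → Annual License not required.
Art. III. does not provide personal fitness instruction → Fitness Studio Registration not required.
Art. IV. does not dispense prescription medication → Pharmacy Permit not required.
Art. V. is a sole proprietorship → exempt from Standard License.
Art. VI. is located in Zone C → General Business Permit required.
Art. VII. is a sole proprietorship; employees 35 < 76 → Standard Registration required.
Art. VIII. employees 35 ≤ 114; is located in Zone C → Commercial Registration not required.
Art. IX. offers valet parking; is located in Zone C (not: is located in a residentially zoned district) → Valet Operator Registration not required.
Art. X. offers valet parking → Municipal Registration required.
Art. XI. employees 35 ≤ 50; is a sole proprietorship → Small Employer Authorization required.
Art. XII. does not operate outdoor seating on a public sidewalk; is located in Zone C → Operating Authorization not required.

General Business Permit, Municipal Registration, Small Employer Authorization, Standard Registration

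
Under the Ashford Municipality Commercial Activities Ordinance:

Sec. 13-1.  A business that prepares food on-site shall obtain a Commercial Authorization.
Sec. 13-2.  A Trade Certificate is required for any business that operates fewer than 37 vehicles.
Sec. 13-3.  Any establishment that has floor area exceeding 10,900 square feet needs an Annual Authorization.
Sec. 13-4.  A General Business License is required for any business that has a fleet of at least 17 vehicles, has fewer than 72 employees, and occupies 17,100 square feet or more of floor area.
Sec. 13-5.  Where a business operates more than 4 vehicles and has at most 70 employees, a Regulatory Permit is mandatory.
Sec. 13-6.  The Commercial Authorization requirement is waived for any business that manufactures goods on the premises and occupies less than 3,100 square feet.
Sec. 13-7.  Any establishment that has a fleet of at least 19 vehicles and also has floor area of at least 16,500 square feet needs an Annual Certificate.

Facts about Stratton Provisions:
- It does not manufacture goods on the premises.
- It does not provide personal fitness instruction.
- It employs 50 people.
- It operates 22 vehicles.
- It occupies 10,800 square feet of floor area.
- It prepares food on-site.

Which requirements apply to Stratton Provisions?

Commercial Authorization, Regulatory Permit, Trade Certificate

Sec. 13-1. prepares food on-site → Commercial Authorization required.
Sec. 13-2. vehicles 22 < 37 → Trade Certificate required.
Sec. 13-3. floor area 10,800 square feet ≤ 10,900 square feet → Annual Authorization not required.
Sec. 13-4. vehicles 22 ≥ 17; employees 50 < 72; floor area 10,800 square feet < 17,100 square feet → General Business License not required.
Sec. 13-5. vehicles 22 > 4; employees 50 ≤ 70 → Regulatory Permit required.
Sec. 13-6. does not manufacture goods on the premises; floor area 10,800 square feet ≥ 3,100 square feet → Commercial Authorization exemption does not apply.
Sec. 13-7. vehicles 22 ≥ 19; floor area 10,800 square feet < 16,500 square feet → Annual Certificate not required.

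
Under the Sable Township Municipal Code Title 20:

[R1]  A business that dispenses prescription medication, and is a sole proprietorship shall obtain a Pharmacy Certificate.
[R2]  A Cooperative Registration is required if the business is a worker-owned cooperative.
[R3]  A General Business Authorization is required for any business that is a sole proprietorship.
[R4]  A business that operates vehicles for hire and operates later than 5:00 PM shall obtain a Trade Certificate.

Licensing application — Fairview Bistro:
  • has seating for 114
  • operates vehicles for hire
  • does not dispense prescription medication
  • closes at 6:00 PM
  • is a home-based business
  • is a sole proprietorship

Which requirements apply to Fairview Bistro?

General Business Authorization, Trade Certificate

[R1] does not dispense prescription medication; is a sole proprietorship → Pharmacy Certificate not required.
[R2] is a sole proprietorship (not: is a worker-owned cooperative) → Cooperative Registration not required.
[R3] is a sole proprietorship → General Business Authorization required.
[R4] operates vehicles for hire; closes 6:00 PM, after 5:00 PM → Trade Certificate required.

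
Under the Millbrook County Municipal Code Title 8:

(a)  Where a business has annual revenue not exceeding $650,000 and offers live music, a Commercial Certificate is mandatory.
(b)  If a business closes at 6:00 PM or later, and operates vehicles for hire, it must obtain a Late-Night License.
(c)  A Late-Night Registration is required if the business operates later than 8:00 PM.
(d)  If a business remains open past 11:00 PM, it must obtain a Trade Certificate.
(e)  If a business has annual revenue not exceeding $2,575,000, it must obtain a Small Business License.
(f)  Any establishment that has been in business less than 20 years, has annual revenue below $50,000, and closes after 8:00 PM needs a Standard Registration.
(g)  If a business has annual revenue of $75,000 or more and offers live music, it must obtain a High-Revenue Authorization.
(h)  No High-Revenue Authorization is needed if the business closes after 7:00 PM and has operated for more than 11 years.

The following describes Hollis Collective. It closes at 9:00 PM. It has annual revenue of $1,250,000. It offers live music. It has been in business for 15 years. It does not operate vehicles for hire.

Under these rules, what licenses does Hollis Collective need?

Late-Night Registration, Small Business License

(a) revenue $1,250,000 > $650,000; offers live music → Commercial Certificate not required.
(b) closes 9:00 PM, after 6:00 PM; does not operate vehicles for hire → Late-Night License not required.
(c) closes 9:00 PM, after 8:00 PM → Late-Night Registration required.
(d) closes 9:00 PM, at/before 11:00 PM → Trade Certificate not required.
(e) revenue $1,250,000 ≤ $2,575,000 → Small Business License required.
(f) years in business 15 < 20; revenue $1,250,000 ≥ $50,000; closes 9:00 PM, after 8:00 PM → Standard Registration not required.
(g) revenue $1,250,000 ≥ $75,000; offers live music → High-Revenue Authorization required.
(h) closes 9:00 PM, after 7:00 PM; years in business 15 > 11 → exempt from High-Revenue Authorization.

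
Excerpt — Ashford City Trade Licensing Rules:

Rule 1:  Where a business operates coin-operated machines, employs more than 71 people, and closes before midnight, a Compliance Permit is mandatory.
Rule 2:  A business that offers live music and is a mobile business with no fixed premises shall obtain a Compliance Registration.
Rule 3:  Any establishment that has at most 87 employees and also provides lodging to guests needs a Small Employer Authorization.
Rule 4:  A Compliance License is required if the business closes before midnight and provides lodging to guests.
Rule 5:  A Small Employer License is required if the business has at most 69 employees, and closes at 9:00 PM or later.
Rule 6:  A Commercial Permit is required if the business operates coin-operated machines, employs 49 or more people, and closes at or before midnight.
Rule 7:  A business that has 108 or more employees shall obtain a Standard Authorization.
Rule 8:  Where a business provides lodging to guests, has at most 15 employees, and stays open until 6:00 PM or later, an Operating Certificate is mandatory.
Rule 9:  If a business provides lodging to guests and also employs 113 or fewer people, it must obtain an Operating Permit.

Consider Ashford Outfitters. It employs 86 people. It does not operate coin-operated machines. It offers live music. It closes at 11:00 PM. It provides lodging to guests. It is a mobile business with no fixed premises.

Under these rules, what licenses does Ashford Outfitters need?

Rule 1: does not operate coin-operated machines; employees 86 > 71; closes 11:00 PM, at/before midnight → Compliance Permit not required.
Rule 2: offers live music; is a mobile business with no fixed premises → Compliance Registration required.
Rule 3: employees 86 ≤ 87; provides lodging to guests → Small Employer Authorization required.
Rule 4: closes 11:00 PM, at/before midnight; provides lodging to guests → Compliance License required.
Rule 5: employees 86 > 69; closes 11:00 PM, after 9:00 PM → Small Employer License not required.
Rule 6: does not operate coin-operated machines; employees 86 ≥ 49; closes 11:00 PM, at/before midnight → Commercial Permit not required.
Rule 7: employees 86 < 108 → Standard Authorization not required.
Rule 8: provides lodging to guests; employees 86 > 15; closes 11:00 PM, after 6:00 PM → Operating Certificate not required.
Rule 9: provides lodging to guests; employees 86 ≤ 113 → Operating Permit required.

Compliance License, Compliance Registration, Operating Permit, Small Employer Authorization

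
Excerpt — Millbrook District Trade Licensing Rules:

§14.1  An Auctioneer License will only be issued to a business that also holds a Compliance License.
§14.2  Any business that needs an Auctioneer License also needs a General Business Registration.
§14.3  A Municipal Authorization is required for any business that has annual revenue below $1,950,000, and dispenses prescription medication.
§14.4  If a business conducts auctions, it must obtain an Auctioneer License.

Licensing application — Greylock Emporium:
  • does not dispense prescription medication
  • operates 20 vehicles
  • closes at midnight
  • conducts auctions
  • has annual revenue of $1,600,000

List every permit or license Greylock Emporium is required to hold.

Auctioneer License, Compliance License, General Business Registration

§14.1 Auctioneer License is required → Compliance License also required.
§14.2 Auctioneer License is required → General Business Registration also required.
§14.3 revenue $1,600,000 < $1,950,000; does not dispense prescription medication → Municipal Authorization not required.
§14.4 conducts auctions → Auctioneer License required.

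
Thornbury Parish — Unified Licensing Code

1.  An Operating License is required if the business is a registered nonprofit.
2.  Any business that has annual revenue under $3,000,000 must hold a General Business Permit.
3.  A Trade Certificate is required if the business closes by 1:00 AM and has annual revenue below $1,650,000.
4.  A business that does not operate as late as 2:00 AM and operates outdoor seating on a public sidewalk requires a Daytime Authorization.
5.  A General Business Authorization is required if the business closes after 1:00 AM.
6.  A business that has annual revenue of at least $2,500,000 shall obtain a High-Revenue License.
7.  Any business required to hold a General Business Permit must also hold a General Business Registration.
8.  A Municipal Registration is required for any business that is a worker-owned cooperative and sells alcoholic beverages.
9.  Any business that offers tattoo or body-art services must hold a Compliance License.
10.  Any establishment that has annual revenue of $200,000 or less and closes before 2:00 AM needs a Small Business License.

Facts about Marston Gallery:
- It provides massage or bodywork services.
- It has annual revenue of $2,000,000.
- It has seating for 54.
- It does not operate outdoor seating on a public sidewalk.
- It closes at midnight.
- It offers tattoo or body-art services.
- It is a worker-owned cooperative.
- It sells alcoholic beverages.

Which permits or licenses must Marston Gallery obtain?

1. is a worker-owned cooperative (not: is a registered nonprofit) → Operating License not required.
2. revenue $2,000,000 < $3,000,000 → General Business Permit required.
3. closes midnight, at/before 1:00 AM; revenue $2,000,000 ≥ $1,650,000 → Trade Certificate not required.
4. closes midnight, at/before 2:00 AM; does not operate outdoor seating on a public sidewalk → Daytime Authorization not required.
5. closes midnight, at/before 1:00 AM → General Business Authorization not required.
6. revenue $2,000,000 < $2,500,000 → High-Revenue License not required.
7. General Business Permit is required → General Business Registration also required.
8. is a worker-owned cooperative; sells alcoholic beverages → Municipal Registration required.
9. offers tattoo or body-art services → Compliance License required.
10. revenue $2,000,000 > $200,000; closes midnight, at/before 2:00 AM → Small Business License not required.

Compliance License, General Business Permit, General Business Registration, Municipal Registration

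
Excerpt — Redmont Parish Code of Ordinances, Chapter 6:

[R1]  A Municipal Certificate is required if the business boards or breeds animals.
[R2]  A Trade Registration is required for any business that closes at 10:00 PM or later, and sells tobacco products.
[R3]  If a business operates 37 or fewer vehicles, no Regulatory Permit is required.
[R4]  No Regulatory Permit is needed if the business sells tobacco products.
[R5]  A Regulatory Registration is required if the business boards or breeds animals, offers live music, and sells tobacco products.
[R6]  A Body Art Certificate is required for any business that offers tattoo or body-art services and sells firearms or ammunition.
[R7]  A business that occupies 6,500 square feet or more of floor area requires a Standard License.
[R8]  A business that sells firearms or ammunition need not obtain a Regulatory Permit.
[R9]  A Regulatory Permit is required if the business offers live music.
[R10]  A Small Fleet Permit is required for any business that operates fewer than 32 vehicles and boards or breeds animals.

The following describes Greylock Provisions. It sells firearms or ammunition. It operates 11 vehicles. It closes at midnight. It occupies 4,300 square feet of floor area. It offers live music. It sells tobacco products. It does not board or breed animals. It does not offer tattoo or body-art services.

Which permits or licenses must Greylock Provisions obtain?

[R1] does not board or breed animals → Municipal Certificate not required.
[R2] closes midnight, after 10:00 PM; sells tobacco products → Trade Registration required.
[R3] vehicles 11 ≤ 37 → exempt from Regulatory Permit.
[R4] sells tobacco products → exempt from Regulatory Permit.
[R5] does not board or breed animals; offers live music; sells tobacco products → Regulatory Registration not required.
[R6] does not offer tattoo or body-art services; sells firearms or ammunition → Body Art Certificate not required.
[R7] floor area 4,300 square feet < 6,500 square feet → Standard License not required.
[R8] sells firearms or ammunition → exempt from Regulatory Permit.
[R9] offers live music → Regulatory Permit required.
[R10] vehicles 11 < 32; does not board or breed animals → Small Fleet Permit not required.

Trade Registration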